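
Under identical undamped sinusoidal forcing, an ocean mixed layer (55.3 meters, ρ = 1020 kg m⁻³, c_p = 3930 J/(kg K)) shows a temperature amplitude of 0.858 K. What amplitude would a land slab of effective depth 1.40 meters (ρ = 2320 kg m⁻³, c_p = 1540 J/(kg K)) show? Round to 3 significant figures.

C_ocean = 2.22×10^8 J/(m²·K); C_land = 5.00×10^6 J/(m²·K).
A ∝ 1/C ⇒ A_land = A_ocean × C_ocean/C_land = 0.858 × 44.3 = 38.0 K.

38.0 K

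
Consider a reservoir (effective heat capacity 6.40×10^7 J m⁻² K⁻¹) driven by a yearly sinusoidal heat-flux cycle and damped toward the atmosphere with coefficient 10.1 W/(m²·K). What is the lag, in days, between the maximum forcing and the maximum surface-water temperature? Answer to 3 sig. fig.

52.3 days

Areal heat capacity C = 6.40×10^7 J m⁻² K⁻¹ (given).
ω = 2π / 3.15×10^7 s = 1.99×10^-7 s⁻¹.
Phase lag φ = arctan(Cω/λ) = arctan(12.8/10.1) = 0.901 rad.
Time lag = φ / ω = 0.901 / 1.99×10^-7 = 4.52×10^6 s = 52.3 days.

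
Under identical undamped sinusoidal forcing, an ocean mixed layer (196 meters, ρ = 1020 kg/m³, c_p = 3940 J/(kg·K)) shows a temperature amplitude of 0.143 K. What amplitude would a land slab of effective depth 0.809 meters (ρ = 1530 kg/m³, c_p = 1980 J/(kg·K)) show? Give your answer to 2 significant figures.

46 K

C_ocean = 7.88×10^8 J/(m²·K); C_land = 2.45×10^6 J/(m²·K).
A ∝ 1/C ⇒ A_land = A_ocean × C_ocean/C_land = 0.143 × 321 = 46.0 K.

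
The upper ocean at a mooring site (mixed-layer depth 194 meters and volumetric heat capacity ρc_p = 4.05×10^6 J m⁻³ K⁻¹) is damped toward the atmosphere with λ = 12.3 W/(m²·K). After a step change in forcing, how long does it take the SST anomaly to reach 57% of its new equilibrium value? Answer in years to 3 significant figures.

1.71 years

Areal heat capacity C = ρc_p × D = 4.05×10^6 × 194 = 7.86×10^8 J/(m^2 K).
τ = C / λ = 7.86×10^8 / 12.3 = 6.39×10^7 s.
Fraction reached: 1 − e^(−t/τ) = 0.57 ⇒ t = −τ ln(1 − 0.57) = τ × 0.844.
t = 5.39×10^7 s = 1.71 years.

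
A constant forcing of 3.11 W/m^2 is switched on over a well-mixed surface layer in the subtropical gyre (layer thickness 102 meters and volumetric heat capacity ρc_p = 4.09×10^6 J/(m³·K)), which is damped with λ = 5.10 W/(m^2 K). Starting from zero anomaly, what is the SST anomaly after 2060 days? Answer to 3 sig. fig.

Areal heat capacity C = ρc_p × D = 4.09×10^6 × 102 = 4.17×10^8 J m⁻² K⁻¹.
τ = C / λ = 4.17×10^8 / 5.10 = 8.18×10^7 s.
Equilibrium anomaly ΔT_eq = F / λ = 3.11 / 5.10 = 0.610 K.
t = 2060 days = 1.78×10^8 s, so t/τ = 2.18.
ΔT(t) = ΔT_eq (1 − e^(−t/τ)) = 0.610 × (1 − e^−2.18) = 0.541 K.

0.541 K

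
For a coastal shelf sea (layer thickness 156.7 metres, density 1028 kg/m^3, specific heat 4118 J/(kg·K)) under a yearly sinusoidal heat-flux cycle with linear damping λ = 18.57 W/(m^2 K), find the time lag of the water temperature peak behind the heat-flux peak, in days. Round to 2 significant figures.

Areal heat capacity C = ρ c_p D = 1028 × 4118 × 156.7 = 6.63×10^8 J/(m^2 K).
ω = 2π / 3.15×10^7 s = 1.99×10^-7 s⁻¹.
Phase lag φ = arctan(Cω/λ) = arctan(132/18.57) = 1.43 rad.
Time lag = φ / ω = 1.43 / 1.99×10^-7 = 7.18×10^6 s = 83.1 days.

83 days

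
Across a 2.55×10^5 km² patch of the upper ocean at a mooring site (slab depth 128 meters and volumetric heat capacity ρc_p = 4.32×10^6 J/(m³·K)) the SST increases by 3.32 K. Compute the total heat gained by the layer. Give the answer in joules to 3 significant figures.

Areal heat capacity C = ρc_p × D = 4.32×10^6 × 128 = 5.53×10^8 J/(m^2 K).
Heat per unit area: q = C ΔT = 5.53×10^8 × 3.32 = 1.84×10^9 J/m².
Total heat: Q = q × A = 1.84×10^9 × (2.55×10^5 × 10⁶ m²) = 4.68×10^20 J.

4.68×10^20 J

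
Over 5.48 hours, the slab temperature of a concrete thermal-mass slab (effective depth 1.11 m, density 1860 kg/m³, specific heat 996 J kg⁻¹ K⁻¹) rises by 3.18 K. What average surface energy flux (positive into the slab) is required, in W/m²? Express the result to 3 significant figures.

Areal heat capacity C = ρ c_p D = 1860 × 996 × 1.11 = 2.06×10^6 J m⁻² K⁻¹.
Required heat per unit area: Q = C ΔT = 2.06×10^6 × 3.18 = 6.54×10^6 J/m².
Flux F = Q / Δt = 6.54×10^6 / 19700 s = 331 W/m².

331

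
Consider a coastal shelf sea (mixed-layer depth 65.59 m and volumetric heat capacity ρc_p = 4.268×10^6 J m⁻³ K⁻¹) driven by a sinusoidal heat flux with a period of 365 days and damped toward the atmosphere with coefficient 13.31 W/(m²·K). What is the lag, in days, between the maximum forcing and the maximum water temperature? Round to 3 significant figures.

77.6 days

Areal heat capacity C = ρc_p × D = 4.268×10^6 × 65.59 = 2.80×10^8 J m⁻² K⁻¹.
ω = 2π / 3.15×10^7 s = 1.99×10^-7 s⁻¹.
Phase lag φ = arctan(Cω/λ) = arctan(55.8/13.31) = 1.34 rad.
Time lag = φ / ω = 1.34 / 1.99×10^-7 = 6.71×10^6 s = 77.6 days.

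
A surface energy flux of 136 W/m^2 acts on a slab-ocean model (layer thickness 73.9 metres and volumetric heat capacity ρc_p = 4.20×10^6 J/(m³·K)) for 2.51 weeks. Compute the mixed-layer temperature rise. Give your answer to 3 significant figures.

Areal heat capacity C = ρc_p × D = 4.20×10^6 × 73.9 = 3.10×10^8 J m⁻² K⁻¹.
Net heat input Q = F Δt = 136 × (2.51 weeks × 6.048×10^5 s/week) = 2.06×10^8 J/m².
ΔT = Q / C = 2.06×10^8 / 3.10×10^8 = 0.665 K.

0.665 K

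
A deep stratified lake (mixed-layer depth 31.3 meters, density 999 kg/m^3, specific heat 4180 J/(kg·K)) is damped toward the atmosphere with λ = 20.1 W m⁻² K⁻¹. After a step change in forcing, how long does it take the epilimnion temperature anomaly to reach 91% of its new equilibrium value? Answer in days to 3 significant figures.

Areal heat capacity C = ρ c_p D = 999 × 4180 × 31.3 = 1.31×10^8 J m⁻² K⁻¹.
τ = C / λ = 1.31×10^8 / 20.1 = 6.50×10^6 s.
Fraction reached: 1 − e^(−t/τ) = 0.91 ⇒ t = −τ ln(1 − 0.91) = τ × 2.41.
t = 1.57×10^7 s = 181 days.

181 days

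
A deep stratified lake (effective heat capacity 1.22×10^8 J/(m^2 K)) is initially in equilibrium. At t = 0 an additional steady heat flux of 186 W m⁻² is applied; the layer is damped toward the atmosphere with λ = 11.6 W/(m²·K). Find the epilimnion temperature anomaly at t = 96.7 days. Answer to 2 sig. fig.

Areal heat capacity C = 1.22×10^8 J/(m^2 K) (given).
τ = C / λ = 1.22×10^8 / 11.6 = 1.05×10^7 s.
Equilibrium anomaly ΔT_eq = F / λ = 186 / 11.6 = 16.0 K.
t = 96.7 days = 8.35×10^6 s, so t/τ = 0.794.
ΔT(t) = ΔT_eq (1 − e^(−t/τ)) = 16.0 × (1 − e^−0.794) = 8.79 K.

8.8 K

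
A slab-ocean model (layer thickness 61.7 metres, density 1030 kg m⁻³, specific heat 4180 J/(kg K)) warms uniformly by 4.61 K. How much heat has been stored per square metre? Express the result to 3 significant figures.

1.22×10^9

Areal heat capacity C = ρ c_p D = 1030 × 4180 × 61.7 = 2.66×10^8 J/(m²·K).
ΔQ = C ΔT = 2.66×10^8 × 4.61 = 1.22×10^9 J/m².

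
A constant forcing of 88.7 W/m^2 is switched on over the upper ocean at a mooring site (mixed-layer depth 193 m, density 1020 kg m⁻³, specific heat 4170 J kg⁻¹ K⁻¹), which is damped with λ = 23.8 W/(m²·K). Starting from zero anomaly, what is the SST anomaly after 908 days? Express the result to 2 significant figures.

3.3 K

Areal heat capacity C = ρ c_p D = 1020 × 4170 × 193 = 8.21×10^8 J/(m^2 K).
τ = C / λ = 8.21×10^8 / 23.8 = 3.45×10^7 s.
Equilibrium anomaly ΔT_eq = F / λ = 88.7 / 23.8 = 3.73 K.
t = 908 days = 7.85×10^7 s, so t/τ = 2.27.
ΔT(t) = ΔT_eq (1 − e^(−t/τ)) = 3.73 × (1 − e^−2.27) = 3.34 K.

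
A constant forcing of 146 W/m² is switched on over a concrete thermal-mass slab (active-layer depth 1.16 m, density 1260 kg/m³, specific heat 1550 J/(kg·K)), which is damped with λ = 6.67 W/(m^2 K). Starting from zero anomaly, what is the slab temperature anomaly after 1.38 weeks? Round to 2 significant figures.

Areal heat capacity C = ρ c_p D = 1260 × 1550 × 1.16 = 2.27×10^6 J m⁻² K⁻¹.
τ = C / λ = 2.27×10^6 / 6.67 = 3.40×10^5 s.
Equilibrium anomaly ΔT_eq = F / λ = 146 / 6.67 = 21.9 K.
t = 1.38 weeks = 8.35×10^5 s, so t/τ = 2.46.
ΔT(t) = ΔT_eq (1 − e^(−t/τ)) = 21.9 × (1 − e^−2.46) = 20.0 K.

20 K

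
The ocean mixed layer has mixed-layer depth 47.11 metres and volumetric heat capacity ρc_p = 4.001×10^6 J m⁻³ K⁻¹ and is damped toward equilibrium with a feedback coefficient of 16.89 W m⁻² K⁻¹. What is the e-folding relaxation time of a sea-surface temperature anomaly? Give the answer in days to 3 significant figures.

129 days

Areal heat capacity C = ρc_p × D = 4.001×10^6 × 47.11 = 1.88×10^8 J/(m^2 K).
Relaxation time τ = C / λ = 1.88×10^8 / 16.89 = 1.12×10^7 s.
In days: 1.12×10^7 s / (86400 s/day) = 129 days.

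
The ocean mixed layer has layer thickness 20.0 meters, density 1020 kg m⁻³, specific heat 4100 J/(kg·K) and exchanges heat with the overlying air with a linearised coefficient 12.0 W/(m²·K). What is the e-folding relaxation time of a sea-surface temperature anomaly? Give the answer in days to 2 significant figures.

81 days

Areal heat capacity C = ρ c_p D = 1020 × 4100 × 20.0 = 8.36×10^7 J/(m^2 K).
Relaxation time τ = C / λ = 8.36×10^7 / 12.0 = 6.97×10^6 s.
In days: 6.97×10^6 s / (86400 s/day) = 80.7 days.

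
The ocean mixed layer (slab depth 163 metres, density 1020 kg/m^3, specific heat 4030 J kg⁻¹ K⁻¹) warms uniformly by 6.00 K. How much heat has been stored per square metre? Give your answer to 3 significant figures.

4.02×10^9

Areal heat capacity C = ρ c_p D = 1020 × 4030 × 163 = 6.70×10^8 J m⁻² K⁻¹.
ΔQ = C ΔT = 6.70×10^8 × 6.00 = 4.02×10^9 J/m².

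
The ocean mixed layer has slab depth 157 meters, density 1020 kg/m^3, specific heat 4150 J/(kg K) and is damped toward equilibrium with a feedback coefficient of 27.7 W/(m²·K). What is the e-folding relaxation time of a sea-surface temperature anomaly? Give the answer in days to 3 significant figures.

278 days

Areal heat capacity C = ρ c_p D = 1020 × 4150 × 157 = 6.65×10^8 J/(m²·K).
Relaxation time τ = C / λ = 6.65×10^8 / 27.7 = 2.40×10^7 s.
In days: 2.40×10^7 s / (86400 s/day) = 278 days.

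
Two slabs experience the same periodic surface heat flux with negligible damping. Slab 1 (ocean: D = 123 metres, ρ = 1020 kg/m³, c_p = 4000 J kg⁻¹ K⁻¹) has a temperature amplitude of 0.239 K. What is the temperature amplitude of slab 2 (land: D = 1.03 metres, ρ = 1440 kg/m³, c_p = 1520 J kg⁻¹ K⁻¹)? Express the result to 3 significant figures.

53.2 K

C_ocean = 5.02×10^8 J/(m²·K); C_land = 2.25×10^6 J/(m²·K).
A ∝ 1/C ⇒ A_land = A_ocean × C_ocean/C_land = 0.239 × 223 = 53.2 K.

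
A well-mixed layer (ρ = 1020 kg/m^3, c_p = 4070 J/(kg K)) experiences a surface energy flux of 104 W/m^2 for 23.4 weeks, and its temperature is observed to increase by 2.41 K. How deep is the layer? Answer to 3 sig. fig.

Heat input Q = F Δt = 104 × 1.42×10^7 s = 1.47×10^9 J/m².
Required areal heat capacity C = Q / ΔT = 6.11×10^8 J/(m²·K).
Depth D = C / (ρ c_p) = 6.11×10^8 / (1020 × 4070) = 147 m.

147 m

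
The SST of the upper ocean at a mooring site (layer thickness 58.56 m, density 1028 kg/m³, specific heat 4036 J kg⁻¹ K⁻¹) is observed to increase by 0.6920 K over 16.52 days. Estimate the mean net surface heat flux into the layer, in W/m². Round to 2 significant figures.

Areal heat capacity C = ρ c_p D = 1028 × 4036 × 58.56 = 2.43×10^8 J/(m^2 K).
Required heat per unit area: Q = C ΔT = 2.43×10^8 × 0.6920 = 1.68×10^8 J/m².
Flux F = Q / Δt = 1.68×10^8 / 1.43×10^6 s = 118 W/m².

120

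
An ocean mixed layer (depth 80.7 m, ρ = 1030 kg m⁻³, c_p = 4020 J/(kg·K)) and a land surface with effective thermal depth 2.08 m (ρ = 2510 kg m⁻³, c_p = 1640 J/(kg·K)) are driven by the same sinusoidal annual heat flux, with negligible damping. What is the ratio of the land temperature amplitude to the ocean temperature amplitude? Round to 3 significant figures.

39.0

C_ocean = 1030 × 4020 × 80.7 = 3.34×10^8 J/(m²·K).
C_land = 2510 × 1640 × 2.08 = 8.56×10^6 J/(m²·K).
Undamped amplitude ∝ 1/C, so A_land/A_ocean = C_ocean/C_land = 39.0.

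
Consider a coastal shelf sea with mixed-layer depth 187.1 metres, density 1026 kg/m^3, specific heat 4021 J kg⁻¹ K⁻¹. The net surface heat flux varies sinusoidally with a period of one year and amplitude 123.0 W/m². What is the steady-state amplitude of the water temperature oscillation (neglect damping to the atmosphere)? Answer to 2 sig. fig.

0.80 K

Areal heat capacity C = ρ c_p D = 1026 × 4021 × 187.1 = 7.72×10^8 J/(m^2 K).
Angular frequency ω = 2π / T = 2π / 3.15×10^7 s = 1.99×10^-7 s⁻¹.
Cω = 7.72×10^8 × 1.99×10^-7 = 154 W/(m²·K).
Amplitude A = F₀ / (Cω) = 123.0 / 154 = 0.800 K.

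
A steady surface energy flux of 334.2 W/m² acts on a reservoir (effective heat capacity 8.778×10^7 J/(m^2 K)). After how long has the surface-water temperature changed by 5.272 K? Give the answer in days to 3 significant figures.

16.0 days

Areal heat capacity C = 8.778×10^7 J/(m^2 K) (given).
Time required: Δt = C ΔT / F = 8.78×10^7 × 5.272 / 334.2 = 1.38×10^6 s.
In days: 1.38×10^6 s / (86400 s/day) = 16.0 days.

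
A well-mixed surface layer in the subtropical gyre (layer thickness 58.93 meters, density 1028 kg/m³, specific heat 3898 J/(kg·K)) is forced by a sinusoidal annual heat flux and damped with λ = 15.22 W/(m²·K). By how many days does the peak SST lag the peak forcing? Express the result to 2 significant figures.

Areal heat capacity C = ρ c_p D = 1028 × 3898 × 58.93 = 2.36×10^8 J/(m²·K).
ω = 2π / 3.15×10^7 s = 1.99×10^-7 s⁻¹.
Phase lag φ = arctan(Cω/λ) = arctan(47.0/15.22) = 1.26 rad.
Time lag = φ / ω = 1.26 / 1.99×10^-7 = 6.31×10^6 s = 73.1 days.

73 days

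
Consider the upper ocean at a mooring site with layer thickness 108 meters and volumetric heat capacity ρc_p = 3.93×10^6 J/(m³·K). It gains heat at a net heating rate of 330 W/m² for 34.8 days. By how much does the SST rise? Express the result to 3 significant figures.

Areal heat capacity C = ρc_p × D = 3.93×10^6 × 108 = 4.24×10^8 J/(m²·K).
Net heat input Q = F Δt = 330 × (34.8 days × 86400 s/day) = 9.92×10^8 J/m².
ΔT = Q / C = 9.92×10^8 / 4.24×10^8 = 2.34 K.

2.34 K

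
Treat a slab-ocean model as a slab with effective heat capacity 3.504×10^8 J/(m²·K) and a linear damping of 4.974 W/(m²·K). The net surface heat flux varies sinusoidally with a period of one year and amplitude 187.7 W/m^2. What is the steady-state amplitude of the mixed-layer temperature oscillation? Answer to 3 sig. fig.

2.68 K

Areal heat capacity C = 3.504×10^8 J/(m²·K) (given).
Angular frequency ω = 2π / T = 2π / 3.15×10^7 s = 1.99×10^-7 s⁻¹.
√((Cω)² + λ²) = √((69.8)² + 4.974²) = 70.0 W/(m²·K).
Amplitude A = F₀ / √((Cω)²+λ²) = 187.7 / 70.0 = 2.68 K.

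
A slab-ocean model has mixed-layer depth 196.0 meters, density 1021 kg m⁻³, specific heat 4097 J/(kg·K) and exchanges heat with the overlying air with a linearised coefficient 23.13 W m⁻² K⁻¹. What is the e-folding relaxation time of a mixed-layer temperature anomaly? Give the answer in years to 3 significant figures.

Areal heat capacity C = ρ c_p D = 1021 × 4097 × 196.0 = 8.20×10^8 J m⁻² K⁻¹.
Relaxation time τ = C / λ = 8.20×10^8 / 23.13 = 3.54×10^7 s.
In years: 3.54×10^7 s / (3.156×10^7 s/year) = 1.12 years.

1.12 years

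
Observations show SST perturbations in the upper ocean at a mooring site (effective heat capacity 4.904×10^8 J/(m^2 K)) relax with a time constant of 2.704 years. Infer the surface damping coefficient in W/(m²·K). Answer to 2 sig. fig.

Areal heat capacity C = 4.904×10^8 J/(m^2 K) (given).
τ = 2.704 years = 8.53×10^7 s.
λ = C / τ = 4.90×10^8 / 8.53×10^7 = 5.75 W/(m²·K).

5.7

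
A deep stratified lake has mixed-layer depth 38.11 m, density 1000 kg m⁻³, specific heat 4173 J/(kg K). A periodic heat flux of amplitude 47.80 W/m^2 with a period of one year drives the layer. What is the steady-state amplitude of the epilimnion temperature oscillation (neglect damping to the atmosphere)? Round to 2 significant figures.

Areal heat capacity C = ρ c_p D = 1000 × 4173 × 38.11 = 1.59×10^8 J/(m²·K).
Angular frequency ω = 2π / T = 2π / 3.15×10^7 s = 1.99×10^-7 s⁻¹.
Cω = 1.59×10^8 × 1.99×10^-7 = 31.7 W/(m²·K).
Amplitude A = F₀ / (Cω) = 47.80 / 31.7 = 1.51 K.

1.5 K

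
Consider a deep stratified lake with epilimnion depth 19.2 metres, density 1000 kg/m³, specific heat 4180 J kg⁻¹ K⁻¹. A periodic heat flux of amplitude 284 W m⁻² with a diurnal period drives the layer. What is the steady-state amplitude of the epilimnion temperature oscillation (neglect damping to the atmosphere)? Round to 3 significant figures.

0.0487 K

Areal heat capacity C = ρ c_p D = 1000 × 4180 × 19.2 = 8.03×10^7 J m⁻² K⁻¹.
Angular frequency ω = 2π / T = 2π / 86400 s = 7.27×10^-5 s⁻¹.
Cω = 8.03×10^7 × 7.27×10^-5 = 5840 W/(m²·K).
Amplitude A = F₀ / (Cω) = 284 / 5840 = 0.0487 K.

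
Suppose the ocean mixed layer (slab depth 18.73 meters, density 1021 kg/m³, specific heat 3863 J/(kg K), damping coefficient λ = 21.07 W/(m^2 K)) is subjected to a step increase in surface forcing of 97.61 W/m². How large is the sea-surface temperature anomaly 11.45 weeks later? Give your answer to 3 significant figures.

Areal heat capacity C = ρ c_p D = 1021 × 3863 × 18.73 = 7.39×10^7 J/(m^2 K).
τ = C / λ = 7.39×10^7 / 21.07 = 3.51×10^6 s.
Equilibrium anomaly ΔT_eq = F / λ = 97.61 / 21.07 = 4.63 K.
t = 11.45 weeks = 6.92×10^6 s, so t/τ = 1.98.
ΔT(t) = ΔT_eq (1 − e^(−t/τ)) = 4.63 × (1 − e^−1.98) = 3.99 K.

3.99 K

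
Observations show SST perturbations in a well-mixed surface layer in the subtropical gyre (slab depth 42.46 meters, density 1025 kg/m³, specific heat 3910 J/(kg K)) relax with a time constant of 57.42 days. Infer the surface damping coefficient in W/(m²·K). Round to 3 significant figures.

Areal heat capacity C = ρ c_p D = 1025 × 3910 × 42.46 = 1.70×10^8 J m⁻² K⁻¹.
τ = 57.42 days = 4.96×10^6 s.
λ = C / τ = 1.70×10^8 / 4.96×10^6 = 34.3 W/(m²·K).

34.3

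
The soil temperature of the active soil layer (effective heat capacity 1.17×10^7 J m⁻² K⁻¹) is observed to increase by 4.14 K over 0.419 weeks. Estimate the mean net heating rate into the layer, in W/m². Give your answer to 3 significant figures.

191

Areal heat capacity C = 1.17×10^7 J m⁻² K⁻¹ (given).
Required heat per unit area: Q = C ΔT = 1.17×10^7 × 4.14 = 4.84×10^7 J/m².
Flux F = Q / Δt = 4.84×10^7 / 2.53×10^5 s = 191 W/m².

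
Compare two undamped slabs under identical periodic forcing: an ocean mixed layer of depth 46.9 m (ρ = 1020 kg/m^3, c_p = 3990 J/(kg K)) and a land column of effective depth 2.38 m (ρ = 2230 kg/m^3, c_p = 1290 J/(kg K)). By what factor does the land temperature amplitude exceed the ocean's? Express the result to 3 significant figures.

C_ocean = 1020 × 3990 × 46.9 = 1.91×10^8 J/(m²·K).
C_land = 2230 × 1290 × 2.38 = 6.85×10^6 J/(m²·K).
Undamped amplitude ∝ 1/C, so A_land/A_ocean = C_ocean/C_land = 27.9.

27.9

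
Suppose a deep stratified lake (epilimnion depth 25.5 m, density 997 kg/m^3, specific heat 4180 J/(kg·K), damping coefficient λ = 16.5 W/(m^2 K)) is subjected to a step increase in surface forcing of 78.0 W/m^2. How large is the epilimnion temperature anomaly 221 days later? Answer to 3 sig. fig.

Areal heat capacity C = ρ c_p D = 997 × 4180 × 25.5 = 1.06×10^8 J/(m^2 K).
τ = C / λ = 1.06×10^8 / 16.5 = 6.44×10^6 s.
Equilibrium anomaly ΔT_eq = F / λ = 78.0 / 16.5 = 4.73 K.
t = 221 days = 1.91×10^7 s, so t/τ = 2.96.
ΔT(t) = ΔT_eq (1 − e^(−t/τ)) = 4.73 × (1 − e^−2.96) = 4.48 K.

4.48 K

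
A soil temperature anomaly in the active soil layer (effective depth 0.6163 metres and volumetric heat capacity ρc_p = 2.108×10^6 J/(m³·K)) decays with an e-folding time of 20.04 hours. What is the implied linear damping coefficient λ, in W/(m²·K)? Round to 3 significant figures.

18.0

Areal heat capacity C = ρc_p × D = 2.108×10^6 × 0.6163 = 1.30×10^6 J m⁻² K⁻¹.
τ = 20.04 hours = 72100 s.
λ = C / τ = 1.30×10^6 / 72100 = 18.0 W/(m²·K).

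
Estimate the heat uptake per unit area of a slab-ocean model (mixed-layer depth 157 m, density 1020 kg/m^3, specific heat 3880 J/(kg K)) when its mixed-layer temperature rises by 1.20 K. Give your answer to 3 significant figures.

Areal heat capacity C = ρ c_p D = 1020 × 3880 × 157 = 6.21×10^8 J/(m²·K).
ΔQ = C ΔT = 6.21×10^8 × 1.20 = 7.46×10^8 J/m².

7.46×10^8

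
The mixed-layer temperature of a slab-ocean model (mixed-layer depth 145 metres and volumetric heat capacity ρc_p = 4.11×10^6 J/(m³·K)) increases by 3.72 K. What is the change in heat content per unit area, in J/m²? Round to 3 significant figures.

2.22×10^9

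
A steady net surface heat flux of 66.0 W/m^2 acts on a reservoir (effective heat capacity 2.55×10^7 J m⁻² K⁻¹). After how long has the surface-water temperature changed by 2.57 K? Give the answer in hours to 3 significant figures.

276 hours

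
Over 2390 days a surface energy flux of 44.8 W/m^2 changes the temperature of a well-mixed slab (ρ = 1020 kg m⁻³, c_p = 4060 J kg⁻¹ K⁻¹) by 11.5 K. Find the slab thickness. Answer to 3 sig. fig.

Heat input Q = F Δt = 44.8 × 2.06×10^8 s = 9.25×10^9 J/m².
Required areal heat capacity C = Q / ΔT = 8.04×10^8 J/(m²·K).
Depth D = C / (ρ c_p) = 8.04×10^8 / (1020 × 4060) = 194 m.

194 m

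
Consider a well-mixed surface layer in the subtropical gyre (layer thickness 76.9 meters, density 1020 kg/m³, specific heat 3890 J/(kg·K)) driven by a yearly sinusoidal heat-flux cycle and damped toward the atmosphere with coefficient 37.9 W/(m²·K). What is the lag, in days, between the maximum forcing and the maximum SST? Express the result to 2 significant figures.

59 days

Areal heat capacity C = ρ c_p D = 1020 × 3890 × 76.9 = 3.05×10^8 J m⁻² K⁻¹.
ω = 2π / 3.15×10^7 s = 1.99×10^-7 s⁻¹.
Phase lag φ = arctan(Cω/λ) = arctan(60.8/37.9) = 1.01 rad.
Time lag = φ / ω = 1.01 / 1.99×10^-7 = 5.09×10^6 s = 58.9 days.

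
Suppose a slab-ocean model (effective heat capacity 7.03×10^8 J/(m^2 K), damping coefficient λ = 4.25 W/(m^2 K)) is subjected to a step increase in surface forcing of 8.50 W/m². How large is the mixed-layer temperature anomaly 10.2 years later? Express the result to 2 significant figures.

1.7 K

Areal heat capacity C = 7.03×10^8 J/(m^2 K) (given).
τ = C / λ = 7.03×10^8 / 4.25 = 1.65×10^8 s.
Equilibrium anomaly ΔT_eq = F / λ = 8.50 / 4.25 = 2.00 K.
t = 10.2 years = 3.22×10^8 s, so t/τ = 1.95.
ΔT(t) = ΔT_eq (1 − e^(−t/τ)) = 2.00 × (1 − e^−1.95) = 1.71 K.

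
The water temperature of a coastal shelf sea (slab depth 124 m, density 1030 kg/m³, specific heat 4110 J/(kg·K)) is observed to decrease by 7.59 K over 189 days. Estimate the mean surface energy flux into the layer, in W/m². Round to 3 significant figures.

Areal heat capacity C = ρ c_p D = 1030 × 4110 × 124 = 5.25×10^8 J/(m^2 K).
Required heat per unit area: Q = C ΔT = 5.25×10^8 × -7.59 = -3.98×10^9 J/m².
Flux F = Q / Δt = -3.98×10^9 / 1.63×10^7 s = -244 W/m².

-244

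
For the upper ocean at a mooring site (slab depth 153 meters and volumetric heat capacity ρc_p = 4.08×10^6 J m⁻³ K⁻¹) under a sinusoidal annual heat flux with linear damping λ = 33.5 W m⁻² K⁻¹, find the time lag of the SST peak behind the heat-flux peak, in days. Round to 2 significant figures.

Areal heat capacity C = ρc_p × D = 4.08×10^6 × 153 = 6.24×10^8 J/(m²·K).
ω = 2π / 3.15×10^7 s = 1.99×10^-7 s⁻¹.
Phase lag φ = arctan(Cω/λ) = arctan(124/33.5) = 1.31 rad.
Time lag = φ / ω = 1.31 / 1.99×10^-7 = 6.56×10^6 s = 76.0 days.

76 days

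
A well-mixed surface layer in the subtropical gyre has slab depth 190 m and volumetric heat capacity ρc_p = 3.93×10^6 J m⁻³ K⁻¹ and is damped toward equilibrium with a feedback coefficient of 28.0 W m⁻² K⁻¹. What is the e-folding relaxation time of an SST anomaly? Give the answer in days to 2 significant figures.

Areal heat capacity C = ρc_p × D = 3.93×10^6 × 190 = 7.47×10^8 J m⁻² K⁻¹.
Relaxation time τ = C / λ = 7.47×10^8 / 28.0 = 2.67×10^7 s.
In days: 2.67×10^7 s / (86400 s/day) = 309 days.

310 days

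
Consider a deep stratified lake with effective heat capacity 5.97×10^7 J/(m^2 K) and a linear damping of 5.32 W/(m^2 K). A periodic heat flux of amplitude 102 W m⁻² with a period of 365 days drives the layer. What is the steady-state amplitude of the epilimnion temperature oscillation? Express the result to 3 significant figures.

Areal heat capacity C = 5.97×10^7 J/(m^2 K) (given).
Angular frequency ω = 2π / T = 2π / 3.15×10^7 s = 1.99×10^-7 s⁻¹.
√((Cω)² + λ²) = √((11.9)² + 5.32²) = 13.0 W/(m²·K).
Amplitude A = F₀ / √((Cω)²+λ²) = 102 / 13.0 = 7.83 K.

7.83 K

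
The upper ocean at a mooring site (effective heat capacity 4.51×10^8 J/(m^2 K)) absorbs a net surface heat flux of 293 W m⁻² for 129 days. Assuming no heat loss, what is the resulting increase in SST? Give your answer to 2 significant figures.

7.2 K

Areal heat capacity C = 4.51×10^8 J/(m^2 K) (given).
Net heat input Q = F Δt = 293 × (129 days × 86400 s/day) = 3.27×10^9 J/m².
ΔT = Q / C = 3.27×10^9 / 4.51×10^8 = 7.24 K.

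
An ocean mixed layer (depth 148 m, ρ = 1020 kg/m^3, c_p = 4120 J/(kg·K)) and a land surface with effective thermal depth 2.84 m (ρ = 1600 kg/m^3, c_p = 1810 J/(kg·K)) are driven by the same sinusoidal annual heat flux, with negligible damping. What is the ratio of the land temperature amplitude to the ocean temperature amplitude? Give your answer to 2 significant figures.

76

C_ocean = 1020 × 4120 × 148 = 6.22×10^8 J/(m²·K).
C_land = 1600 × 1810 × 2.84 = 8.22×10^6 J/(m²·K).
Undamped amplitude ∝ 1/C, so A_land/A_ocean = C_ocean/C_land = 75.6.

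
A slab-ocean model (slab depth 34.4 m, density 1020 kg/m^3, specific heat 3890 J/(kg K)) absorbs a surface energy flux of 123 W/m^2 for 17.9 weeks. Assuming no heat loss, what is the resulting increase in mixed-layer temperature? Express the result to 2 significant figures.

Areal heat capacity C = ρ c_p D = 1020 × 3890 × 34.4 = 1.36×10^8 J m⁻² K⁻¹.
Net heat input Q = F Δt = 123 × (17.9 weeks × 6.048×10^5 s/week) = 1.33×10^9 J/m².
ΔT = Q / C = 1.33×10^9 / 1.36×10^8 = 9.76 K.

9.8 K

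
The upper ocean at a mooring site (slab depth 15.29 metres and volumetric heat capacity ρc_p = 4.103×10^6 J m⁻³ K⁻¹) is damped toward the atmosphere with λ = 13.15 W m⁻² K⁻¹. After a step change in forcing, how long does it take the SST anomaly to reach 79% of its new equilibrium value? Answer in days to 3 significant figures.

86.2 days

Areal heat capacity C = ρc_p × D = 4.103×10^6 × 15.29 = 6.27×10^7 J m⁻² K⁻¹.
τ = C / λ = 6.27×10^7 / 13.15 = 4.77×10^6 s.
Fraction reached: 1 − e^(−t/τ) = 0.79 ⇒ t = −τ ln(1 − 0.79) = τ × 1.56.
t = 7.45×10^6 s = 86.2 days.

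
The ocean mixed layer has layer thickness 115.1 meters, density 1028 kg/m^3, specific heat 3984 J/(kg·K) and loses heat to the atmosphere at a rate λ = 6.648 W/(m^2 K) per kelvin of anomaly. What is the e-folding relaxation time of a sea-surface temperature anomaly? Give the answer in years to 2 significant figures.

2.2 years

Areal heat capacity C = ρ c_p D = 1028 × 3984 × 115.1 = 4.71×10^8 J m⁻² K⁻¹.
Relaxation time τ = C / λ = 4.71×10^8 / 6.648 = 7.09×10^7 s.
In years: 7.09×10^7 s / (3.156×10^7 s/year) = 2.25 years.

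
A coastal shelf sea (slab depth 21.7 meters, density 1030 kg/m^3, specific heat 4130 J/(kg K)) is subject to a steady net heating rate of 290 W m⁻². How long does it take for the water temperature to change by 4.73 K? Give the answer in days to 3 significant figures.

Areal heat capacity C = ρ c_p D = 1030 × 4130 × 21.7 = 9.23×10^7 J m⁻² K⁻¹.
Time required: Δt = C ΔT / F = 9.23×10^7 × 4.73 / 290 = 1.51×10^6 s.
In days: 1.51×10^6 s / (86400 s/day) = 17.4 days.

17.4 days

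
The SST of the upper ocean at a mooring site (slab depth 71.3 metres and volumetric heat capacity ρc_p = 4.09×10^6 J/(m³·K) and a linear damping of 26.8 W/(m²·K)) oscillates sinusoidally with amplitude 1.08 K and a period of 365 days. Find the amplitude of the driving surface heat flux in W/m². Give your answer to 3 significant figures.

69.1

Areal heat capacity C = ρc_p × D = 4.09×10^6 × 71.3 = 2.92×10^8 J/(m^2 K).
ω = 2π / 3.15×10^7 s = 1.99×10^-7 s⁻¹.
√((Cω)² + λ²) = √((58.1)² + 26.8²) = 64.0 W/(m²·K).
F₀ = A × √((Cω)²+λ²) = 1.08 × 64.0 = 69.1 W/m².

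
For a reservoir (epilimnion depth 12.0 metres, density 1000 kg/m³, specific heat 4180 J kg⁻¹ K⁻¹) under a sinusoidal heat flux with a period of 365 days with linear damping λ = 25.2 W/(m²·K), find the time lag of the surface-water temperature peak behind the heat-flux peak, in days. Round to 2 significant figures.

22 days

Areal heat capacity C = ρ c_p D = 1000 × 4180 × 12.0 = 5.02×10^7 J/(m²·K).
ω = 2π / 3.15×10^7 s = 1.99×10^-7 s⁻¹.
Phase lag φ = arctan(Cω/λ) = arctan(9.99/25.2) = 0.378 rad.
Time lag = φ / ω = 0.378 / 1.99×10^-7 = 1.89×10^6 s = 21.9 days.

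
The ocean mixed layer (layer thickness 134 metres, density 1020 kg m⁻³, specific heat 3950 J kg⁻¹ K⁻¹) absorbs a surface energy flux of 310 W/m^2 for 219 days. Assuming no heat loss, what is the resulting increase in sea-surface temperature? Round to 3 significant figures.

Areal heat capacity C = ρ c_p D = 1020 × 3950 × 134 = 5.40×10^8 J/(m^2 K).
Net heat input Q = F Δt = 310 × (219 days × 86400 s/day) = 5.87×10^9 J/m².
ΔT = Q / C = 5.87×10^9 / 5.40×10^8 = 10.9 K.

10.9 K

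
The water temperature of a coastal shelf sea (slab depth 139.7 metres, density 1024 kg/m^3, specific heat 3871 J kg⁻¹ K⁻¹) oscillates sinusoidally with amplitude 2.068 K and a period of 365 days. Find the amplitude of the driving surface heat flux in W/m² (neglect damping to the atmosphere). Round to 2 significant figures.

Areal heat capacity C = ρ c_p D = 1024 × 3871 × 139.7 = 5.54×10^8 J/(m²·K).
ω = 2π / 3.15×10^7 s = 1.99×10^-7 s⁻¹.
Cω = 5.54×10^8 × 1.99×10^-7 = 110 W/(m²·K).
F₀ = A × Cω = 2.068 × 110 = 228 W/m².

230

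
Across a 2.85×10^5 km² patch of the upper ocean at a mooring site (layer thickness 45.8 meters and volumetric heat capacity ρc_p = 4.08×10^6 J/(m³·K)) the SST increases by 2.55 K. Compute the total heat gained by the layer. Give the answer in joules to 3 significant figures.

Areal heat capacity C = ρc_p × D = 4.08×10^6 × 45.8 = 1.87×10^8 J m⁻² K⁻¹.
Heat per unit area: q = C ΔT = 1.87×10^8 × 2.55 = 4.77×10^8 J/m².
Total heat: Q = q × A = 4.77×10^8 × (2.85×10^5 × 10⁶ m²) = 1.36×10^20 J.

1.36×10^20 J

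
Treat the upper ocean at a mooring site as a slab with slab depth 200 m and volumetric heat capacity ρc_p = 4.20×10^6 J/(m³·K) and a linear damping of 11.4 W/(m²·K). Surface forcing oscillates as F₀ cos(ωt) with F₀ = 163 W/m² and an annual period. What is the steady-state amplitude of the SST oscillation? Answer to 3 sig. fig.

Areal heat capacity C = ρc_p × D = 4.20×10^6 × 200 = 8.40×10^8 J/(m²·K).
Angular frequency ω = 2π / T = 2π / 3.15×10^7 s = 1.99×10^-7 s⁻¹.
√((Cω)² + λ²) = √((167)² + 11.4²) = 168 W/(m²·K).
Amplitude A = F₀ / √((Cω)²+λ²) = 163 / 168 = 0.972 K.

0.972 K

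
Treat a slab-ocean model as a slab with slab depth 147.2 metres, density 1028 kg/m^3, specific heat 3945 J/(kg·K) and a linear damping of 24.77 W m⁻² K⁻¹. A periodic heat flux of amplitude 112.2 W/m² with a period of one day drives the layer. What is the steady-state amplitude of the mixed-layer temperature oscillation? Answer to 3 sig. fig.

0.00258 K

Areal heat capacity C = ρ c_p D = 1028 × 3945 × 147.2 = 5.97×10^8 J/(m²·K).
Angular frequency ω = 2π / T = 2π / 86400 s = 7.27×10^-5 s⁻¹.
√((Cω)² + λ²) = √((43400)² + 24.77²) = 43400 W/(m²·K).
Amplitude A = F₀ / √((Cω)²+λ²) = 112.2 / 43400 = 0.00258 K.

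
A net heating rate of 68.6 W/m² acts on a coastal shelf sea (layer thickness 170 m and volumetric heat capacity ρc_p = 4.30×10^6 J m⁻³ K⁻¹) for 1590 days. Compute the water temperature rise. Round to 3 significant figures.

12.9 K

Areal heat capacity C = ρc_p × D = 4.30×10^6 × 170 = 7.31×10^8 J/(m^2 K).
Net heat input Q = F Δt = 68.6 × (1590 days × 86400 s/day) = 9.42×10^9 J/m².
ΔT = Q / C = 9.42×10^9 / 7.31×10^8 = 12.9 K.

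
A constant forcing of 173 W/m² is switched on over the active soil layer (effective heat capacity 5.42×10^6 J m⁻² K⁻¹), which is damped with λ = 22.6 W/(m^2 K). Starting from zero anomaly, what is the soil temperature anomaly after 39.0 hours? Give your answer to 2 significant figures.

3.4 K

Areal heat capacity C = 5.42×10^6 J m⁻² K⁻¹ (given).
τ = C / λ = 5.42×10^6 / 22.6 = 2.40×10^5 s.
Equilibrium anomaly ΔT_eq = F / λ = 173 / 22.6 = 7.65 K.
t = 39.0 hours = 1.40×10^5 s, so t/τ = 0.585.
ΔT(t) = ΔT_eq (1 − e^(−t/τ)) = 7.65 × (1 − e^−0.585) = 3.39 K.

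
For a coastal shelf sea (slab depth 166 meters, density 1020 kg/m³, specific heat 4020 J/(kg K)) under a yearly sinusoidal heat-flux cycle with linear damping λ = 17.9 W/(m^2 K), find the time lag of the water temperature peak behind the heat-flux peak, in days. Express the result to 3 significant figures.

83.6 days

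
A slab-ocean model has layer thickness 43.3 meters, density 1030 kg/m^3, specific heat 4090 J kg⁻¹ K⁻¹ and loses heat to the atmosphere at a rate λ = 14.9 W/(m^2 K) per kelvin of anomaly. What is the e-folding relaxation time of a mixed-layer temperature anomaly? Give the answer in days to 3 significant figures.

Areal heat capacity C = ρ c_p D = 1030 × 4090 × 43.3 = 1.82×10^8 J/(m^2 K).
Relaxation time τ = C / λ = 1.82×10^8 / 14.9 = 1.22×10^7 s.
In days: 1.22×10^7 s / (86400 s/day) = 142 days.

142 days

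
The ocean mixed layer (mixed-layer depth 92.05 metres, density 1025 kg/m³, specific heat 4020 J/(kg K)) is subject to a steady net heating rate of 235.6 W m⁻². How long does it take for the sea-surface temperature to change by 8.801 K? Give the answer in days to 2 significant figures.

160 days

Areal heat capacity C = ρ c_p D = 1025 × 4020 × 92.05 = 3.79×10^8 J m⁻² K⁻¹.
Time required: Δt = C ΔT / F = 3.79×10^8 × 8.801 / 235.6 = 1.42×10^7 s.
In days: 1.42×10^7 s / (86400 s/day) = 164 days.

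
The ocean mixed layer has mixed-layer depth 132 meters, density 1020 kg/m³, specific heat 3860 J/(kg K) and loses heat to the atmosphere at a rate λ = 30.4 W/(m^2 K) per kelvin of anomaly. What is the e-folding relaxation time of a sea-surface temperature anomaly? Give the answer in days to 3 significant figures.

Areal heat capacity C = ρ c_p D = 1020 × 3860 × 132 = 5.20×10^8 J/(m²·K).
Relaxation time τ = C / λ = 5.20×10^8 / 30.4 = 1.71×10^7 s.
In days: 1.71×10^7 s / (86400 s/day) = 198 days.

198 days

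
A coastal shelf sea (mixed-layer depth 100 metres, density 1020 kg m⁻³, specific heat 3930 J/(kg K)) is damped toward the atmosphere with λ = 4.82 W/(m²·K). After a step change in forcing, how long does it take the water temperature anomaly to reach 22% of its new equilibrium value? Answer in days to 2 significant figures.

240 days

Areal heat capacity C = ρ c_p D = 1020 × 3930 × 100 = 4.01×10^8 J/(m²·K).
τ = C / λ = 4.01×10^8 / 4.82 = 8.32×10^7 s.
Fraction reached: 1 − e^(−t/τ) = 0.22 ⇒ t = −τ ln(1 − 0.22) = τ × 0.248.
t = 2.07×10^7 s = 239 days.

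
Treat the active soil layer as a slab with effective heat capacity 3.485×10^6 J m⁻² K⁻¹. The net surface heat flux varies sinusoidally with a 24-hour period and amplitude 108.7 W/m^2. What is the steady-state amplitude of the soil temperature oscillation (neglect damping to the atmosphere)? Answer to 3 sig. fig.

0.429 K

Areal heat capacity C = 3.485×10^6 J m⁻² K⁻¹ (given).
Angular frequency ω = 2π / T = 2π / 86400 s = 7.27×10^-5 s⁻¹.
Cω = 3.48×10^6 × 7.27×10^-5 = 253 W/(m²·K).
Amplitude A = F₀ / (Cω) = 108.7 / 253 = 0.429 K.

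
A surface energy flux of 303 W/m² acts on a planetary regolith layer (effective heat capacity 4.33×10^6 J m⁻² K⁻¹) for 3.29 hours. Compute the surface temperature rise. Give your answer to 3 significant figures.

0.829 K

Areal heat capacity C = 4.33×10^6 J m⁻² K⁻¹ (given).
Net heat input Q = F Δt = 303 × (3.29 hours × 3600 s/hour) = 3.59×10^6 J/m².
ΔT = Q / C = 3.59×10^6 / 4.33×10^6 = 0.829 K.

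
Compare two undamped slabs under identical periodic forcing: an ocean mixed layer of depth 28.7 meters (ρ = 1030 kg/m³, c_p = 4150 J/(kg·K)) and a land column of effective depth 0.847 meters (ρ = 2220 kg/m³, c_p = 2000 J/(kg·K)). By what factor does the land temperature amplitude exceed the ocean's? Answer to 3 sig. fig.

32.6

C_ocean = 1030 × 4150 × 28.7 = 1.23×10^8 J/(m²·K).
C_land = 2220 × 2000 × 0.847 = 3.76×10^6 J/(m²·K).
Undamped amplitude ∝ 1/C, so A_land/A_ocean = C_ocean/C_land = 32.6.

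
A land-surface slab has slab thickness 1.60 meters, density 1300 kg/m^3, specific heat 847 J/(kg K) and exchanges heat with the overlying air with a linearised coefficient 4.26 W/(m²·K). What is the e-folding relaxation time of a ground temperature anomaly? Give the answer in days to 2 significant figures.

4.8 days

Areal heat capacity C = ρ c_p D = 1300 × 847 × 1.60 = 1.76×10^6 J m⁻² K⁻¹.
Relaxation time τ = C / λ = 1.76×10^6 / 4.26 = 4.14×10^5 s.
In days: 4.14×10^5 s / (86400 s/day) = 4.79 days.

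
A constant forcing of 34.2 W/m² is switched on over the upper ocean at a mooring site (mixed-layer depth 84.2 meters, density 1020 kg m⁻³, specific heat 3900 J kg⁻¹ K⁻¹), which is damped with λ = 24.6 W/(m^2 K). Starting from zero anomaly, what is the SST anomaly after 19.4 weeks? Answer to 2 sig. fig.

Areal heat capacity C = ρ c_p D = 1020 × 3900 × 84.2 = 3.35×10^8 J/(m²·K).
τ = C / λ = 3.35×10^8 / 24.6 = 1.36×10^7 s.
Equilibrium anomaly ΔT_eq = F / λ = 34.2 / 24.6 = 1.39 K.
t = 19.4 weeks = 1.17×10^7 s, so t/τ = 0.862.
ΔT(t) = ΔT_eq (1 − e^(−t/τ)) = 1.39 × (1 − e^−0.862) = 0.803 K.

0.80 K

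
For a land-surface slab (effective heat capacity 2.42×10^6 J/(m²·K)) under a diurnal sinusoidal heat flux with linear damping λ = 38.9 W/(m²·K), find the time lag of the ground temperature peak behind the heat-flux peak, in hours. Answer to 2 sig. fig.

Areal heat capacity C = 2.42×10^6 J/(m²·K) (given).
ω = 2π / 86400 s = 7.27×10^-5 s⁻¹.
Phase lag φ = arctan(Cω/λ) = arctan(176/38.9) = 1.35 rad.
Time lag = φ / ω = 1.35 / 7.27×10^-5 = 18600 s = 5.17 hours.

5.2 hours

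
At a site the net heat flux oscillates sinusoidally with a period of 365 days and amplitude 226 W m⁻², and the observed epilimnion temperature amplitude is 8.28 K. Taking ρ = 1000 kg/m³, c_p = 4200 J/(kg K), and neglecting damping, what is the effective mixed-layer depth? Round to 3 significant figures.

ω = 2π / 3.15×10^7 s = 1.99×10^-7 s⁻¹.
Required C = F₀ / (A ω) = 226 / (8.28 × 1.99×10^-7) = 1.37×10^8 J/(m²·K).
D = C / (ρ c_p) = 1.37×10^8 / (1000 × 4200) = 32.6 m.

32.6 m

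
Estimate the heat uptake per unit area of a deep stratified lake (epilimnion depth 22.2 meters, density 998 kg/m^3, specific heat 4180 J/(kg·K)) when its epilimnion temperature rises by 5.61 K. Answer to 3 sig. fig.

5.20×10^8

Areal heat capacity C = ρ c_p D = 998 × 4180 × 22.2 = 9.26×10^7 J/(m²·K).
ΔQ = C ΔT = 9.26×10^7 × 5.61 = 5.20×10^8 J/m².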